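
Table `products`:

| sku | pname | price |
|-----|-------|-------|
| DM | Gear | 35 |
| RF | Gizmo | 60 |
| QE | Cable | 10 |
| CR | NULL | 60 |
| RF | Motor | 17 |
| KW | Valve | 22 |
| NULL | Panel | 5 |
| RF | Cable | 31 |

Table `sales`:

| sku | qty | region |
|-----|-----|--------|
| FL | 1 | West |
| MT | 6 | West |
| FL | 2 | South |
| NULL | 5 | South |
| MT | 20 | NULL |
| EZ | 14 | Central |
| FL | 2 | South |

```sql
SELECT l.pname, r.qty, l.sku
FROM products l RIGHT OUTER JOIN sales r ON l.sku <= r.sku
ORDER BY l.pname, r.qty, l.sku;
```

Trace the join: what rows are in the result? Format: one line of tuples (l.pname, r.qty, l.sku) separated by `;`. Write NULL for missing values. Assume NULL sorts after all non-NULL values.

RIGHT JOIN keeps every row from `sales`; unmatched rows get NULL for `products`'s columns.
Matching on l.sku <= r.sku. A NULL in a compared column never satisfies the condition.
Matched pairs: 14; unmatched r rows kept: 1.

(Gear, 1, DM); (Gear, 2, DM); (Gear, 2, DM); (Gear, 6, DM); (Gear, 14, DM); (Gear, 20, DM); (Valve, 6, KW); (Valve, 20, KW); (NULL, 1, CR); (NULL, 2, CR); (NULL, 2, CR); (NULL, 5, NULL); (NULL, 6, CR); (NULL, 14, CR); (NULL, 20, CR)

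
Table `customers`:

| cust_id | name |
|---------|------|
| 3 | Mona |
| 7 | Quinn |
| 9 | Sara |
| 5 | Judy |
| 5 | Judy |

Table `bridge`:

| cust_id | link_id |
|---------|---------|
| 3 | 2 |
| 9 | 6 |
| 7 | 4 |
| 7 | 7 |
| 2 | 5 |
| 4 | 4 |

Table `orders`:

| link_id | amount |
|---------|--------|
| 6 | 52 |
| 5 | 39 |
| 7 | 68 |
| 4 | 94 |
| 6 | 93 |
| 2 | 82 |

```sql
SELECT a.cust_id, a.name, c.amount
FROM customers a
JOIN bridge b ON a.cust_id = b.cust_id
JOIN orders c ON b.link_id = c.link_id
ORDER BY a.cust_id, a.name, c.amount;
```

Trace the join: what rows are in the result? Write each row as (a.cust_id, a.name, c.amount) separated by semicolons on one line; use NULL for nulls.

Joins associate left-to-right: customers INNER JOIN bridge on cust_id gives 4 intermediate row(s).
Then INNER JOIN `orders c` on link_id: keep only rows whose b.link_id appears in c.

(3, Mona, 82); (7, Quinn, 68); (7, Quinn, 94); (9, Sara, 52); (9, Sara, 93)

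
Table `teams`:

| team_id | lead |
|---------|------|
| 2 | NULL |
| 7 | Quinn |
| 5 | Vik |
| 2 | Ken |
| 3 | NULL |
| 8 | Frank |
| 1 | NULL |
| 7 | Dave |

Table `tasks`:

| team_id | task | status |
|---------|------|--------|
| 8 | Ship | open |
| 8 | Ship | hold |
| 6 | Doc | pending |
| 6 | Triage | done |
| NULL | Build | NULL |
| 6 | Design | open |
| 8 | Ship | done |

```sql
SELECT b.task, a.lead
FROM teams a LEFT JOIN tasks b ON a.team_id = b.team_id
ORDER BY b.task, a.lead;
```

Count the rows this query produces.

LEFT JOIN keeps every row from `teams`; unmatched rows get NULL for `tasks`'s columns.
Matching on a.team_id = b.team_id. A NULL in a compared column never satisfies the condition.
Matched pairs: 3; unmatched a rows kept: 7.
Total: 3 matched + 7 padded = 10 rows.

10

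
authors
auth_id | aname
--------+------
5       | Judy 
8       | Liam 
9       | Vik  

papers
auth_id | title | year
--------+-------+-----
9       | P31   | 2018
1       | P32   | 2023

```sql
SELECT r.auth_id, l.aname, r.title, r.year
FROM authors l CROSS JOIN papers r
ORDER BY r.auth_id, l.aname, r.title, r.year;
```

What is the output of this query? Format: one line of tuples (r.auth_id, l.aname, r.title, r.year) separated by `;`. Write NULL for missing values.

CROSS JOIN pairs every row of `authors` with every row of `papers`: 3 × 2 = 6 rows.
After projecting and ordering:
r.auth_id | l.aname | r.title | r.year
1 | Judy | P32 | 2023
1 | Liam | P32 | 2023
1 | Vik | P32 | 2023
9 | Judy | P31 | 2018
9 | Liam | P31 | 2018
9 | Vik | P31 | 2018

(1, Judy, P32, 2023); (1, Liam, P32, 2023); (1, Vik, P32, 2023); (9, Judy, P31, 2018); (9, Liam, P31, 2018); (9, Vik, P31, 2018)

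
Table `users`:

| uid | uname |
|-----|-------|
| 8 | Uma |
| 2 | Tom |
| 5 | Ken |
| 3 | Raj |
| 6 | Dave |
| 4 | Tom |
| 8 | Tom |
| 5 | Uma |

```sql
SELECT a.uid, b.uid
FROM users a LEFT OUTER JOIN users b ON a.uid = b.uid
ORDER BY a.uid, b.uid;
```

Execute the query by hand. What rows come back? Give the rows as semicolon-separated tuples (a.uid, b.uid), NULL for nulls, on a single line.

LEFT JOIN keeps every row from `users a`; unmatched rows get NULL for `users b`'s columns.
Matching on a.uid = b.uid.
Matched pairs: 12; unmatched a rows kept: 0.

(2, 2); (3, 3); (4, 4); (5, 5); (5, 5); (5, 5); (5, 5); (6, 6); (8, 8); (8, 8); (8, 8); (8, 8)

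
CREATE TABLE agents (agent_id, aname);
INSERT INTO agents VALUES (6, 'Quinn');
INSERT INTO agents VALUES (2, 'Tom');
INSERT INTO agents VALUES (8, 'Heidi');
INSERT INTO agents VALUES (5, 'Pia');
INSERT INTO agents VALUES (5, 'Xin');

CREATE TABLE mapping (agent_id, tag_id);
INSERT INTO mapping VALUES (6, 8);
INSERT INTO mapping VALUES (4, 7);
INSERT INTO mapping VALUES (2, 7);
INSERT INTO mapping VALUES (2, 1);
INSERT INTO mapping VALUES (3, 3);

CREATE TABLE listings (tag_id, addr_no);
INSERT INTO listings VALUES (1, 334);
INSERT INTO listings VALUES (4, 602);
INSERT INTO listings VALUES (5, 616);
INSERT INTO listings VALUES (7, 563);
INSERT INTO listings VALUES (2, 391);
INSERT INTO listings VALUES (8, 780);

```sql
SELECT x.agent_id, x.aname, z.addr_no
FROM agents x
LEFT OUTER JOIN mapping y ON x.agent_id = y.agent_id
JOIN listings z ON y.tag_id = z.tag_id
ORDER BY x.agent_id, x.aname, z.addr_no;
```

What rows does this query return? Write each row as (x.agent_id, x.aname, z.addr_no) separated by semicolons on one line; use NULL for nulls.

Evaluate left to right. First `agents x LEFT JOIN mapping y` on agent_id: 6 row(s).
Then INNER JOIN `listings z` on tag_id: keep only rows whose y.tag_id appears in z.

(2, Tom, 334); (2, Tom, 563); (6, Quinn, 780)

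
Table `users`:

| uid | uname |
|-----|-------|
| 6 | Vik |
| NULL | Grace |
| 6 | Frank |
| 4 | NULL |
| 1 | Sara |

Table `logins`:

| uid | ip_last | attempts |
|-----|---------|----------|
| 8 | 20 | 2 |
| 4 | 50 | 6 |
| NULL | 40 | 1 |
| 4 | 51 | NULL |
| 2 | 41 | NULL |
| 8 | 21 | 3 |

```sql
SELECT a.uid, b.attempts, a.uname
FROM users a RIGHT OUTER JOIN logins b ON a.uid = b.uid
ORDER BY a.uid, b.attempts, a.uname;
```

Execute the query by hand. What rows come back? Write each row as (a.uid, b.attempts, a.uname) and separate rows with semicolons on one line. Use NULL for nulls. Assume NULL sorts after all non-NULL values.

(4, 6, NULL); (4, NULL, NULL); (NULL, 1, NULL); (NULL, 2, NULL); (NULL, 3, NULL); (NULL, NULL, NULL)

RIGHT JOIN keeps every row from `logins`; unmatched rows get NULL for `users`'s columns.
Matching on a.uid = b.uid. A NULL in a compared column never satisfies the condition.
- uid=6: no matching b row.
- uid=NULL: no matching b row.
- uid=6: no matching b row.
- uid=4: 2 matching b row(s), so 2 row(s) emitted.
- uid=1: no matching b row.
- plus 4 unmatched b row(s), each kept with NULL a columns.
After projecting and ordering:
a.uid | b.attempts | a.uname
4 | 6 | NULL
4 | NULL | NULL
NULL | 1 | NULL
NULL | 2 | NULL
NULL | 3 | NULL
NULL | NULL | NULL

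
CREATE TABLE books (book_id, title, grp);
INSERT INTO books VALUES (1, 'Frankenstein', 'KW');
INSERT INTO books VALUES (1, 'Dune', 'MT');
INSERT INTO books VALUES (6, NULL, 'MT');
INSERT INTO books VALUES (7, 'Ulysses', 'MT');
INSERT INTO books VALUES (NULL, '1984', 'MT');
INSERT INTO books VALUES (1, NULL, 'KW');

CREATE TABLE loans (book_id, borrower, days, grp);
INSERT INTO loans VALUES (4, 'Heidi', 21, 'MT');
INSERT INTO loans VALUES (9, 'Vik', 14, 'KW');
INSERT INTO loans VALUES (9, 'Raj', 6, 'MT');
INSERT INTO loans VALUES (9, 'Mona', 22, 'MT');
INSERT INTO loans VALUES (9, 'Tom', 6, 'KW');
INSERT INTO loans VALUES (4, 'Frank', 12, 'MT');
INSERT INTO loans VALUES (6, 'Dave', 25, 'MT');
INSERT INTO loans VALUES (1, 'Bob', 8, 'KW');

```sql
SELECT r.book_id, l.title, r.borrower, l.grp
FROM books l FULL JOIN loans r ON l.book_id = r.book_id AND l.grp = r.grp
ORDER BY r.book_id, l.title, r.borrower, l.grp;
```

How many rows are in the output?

FULL OUTER JOIN keeps every row from both sides; unmatched rows get NULL for the other side's columns.
Matching on l.book_id = r.book_id AND l.grp = r.grp. A NULL in a compared column never satisfies the condition.
Matched pairs: 3; unmatched l rows kept: 3; unmatched r rows kept: 6.
Total: 3 matched + 9 padded = 12 rows.

12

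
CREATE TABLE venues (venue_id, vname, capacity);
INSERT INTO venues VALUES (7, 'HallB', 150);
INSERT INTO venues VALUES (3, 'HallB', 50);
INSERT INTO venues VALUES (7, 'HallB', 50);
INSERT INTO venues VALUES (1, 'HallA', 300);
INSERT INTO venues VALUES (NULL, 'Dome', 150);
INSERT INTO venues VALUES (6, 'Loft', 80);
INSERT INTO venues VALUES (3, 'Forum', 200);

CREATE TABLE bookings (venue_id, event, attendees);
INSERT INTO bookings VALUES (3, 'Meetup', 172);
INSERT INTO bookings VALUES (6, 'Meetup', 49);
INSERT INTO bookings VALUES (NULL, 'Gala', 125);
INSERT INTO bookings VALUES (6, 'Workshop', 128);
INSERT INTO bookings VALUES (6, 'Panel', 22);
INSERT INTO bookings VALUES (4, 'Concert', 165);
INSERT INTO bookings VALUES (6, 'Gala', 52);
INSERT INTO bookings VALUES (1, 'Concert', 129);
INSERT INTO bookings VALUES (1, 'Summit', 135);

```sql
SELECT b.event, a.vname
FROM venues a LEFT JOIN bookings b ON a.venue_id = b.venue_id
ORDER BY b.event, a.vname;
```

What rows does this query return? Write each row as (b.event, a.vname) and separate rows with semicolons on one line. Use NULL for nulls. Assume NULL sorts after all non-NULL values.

LEFT JOIN keeps every row from `venues`; unmatched rows get NULL for `bookings`'s columns.
Matching on a.venue_id = b.venue_id. A NULL in a compared column never satisfies the condition.
- a row (venue_id=7): no match → kept, b columns NULL.
- a row (venue_id=3): matches 1 b row(s) → 1 output row(s).
- a row (venue_id=7): no match → kept, b columns NULL.
- a row (venue_id=1): matches 2 b row(s) → 2 output row(s).
- a row (venue_id=NULL): no match → kept, b columns NULL.
- a row (venue_id=6): matches 4 b row(s) → 4 output row(s).
- a row (venue_id=3): matches 1 b row(s) → 1 output row(s).

(Concert, HallA); (Gala, Loft); (Meetup, Forum); (Meetup, HallB); (Meetup, Loft); (Panel, Loft); (Summit, HallA); (Workshop, Loft); (NULL, Dome); (NULL, HallB); (NULL, HallB)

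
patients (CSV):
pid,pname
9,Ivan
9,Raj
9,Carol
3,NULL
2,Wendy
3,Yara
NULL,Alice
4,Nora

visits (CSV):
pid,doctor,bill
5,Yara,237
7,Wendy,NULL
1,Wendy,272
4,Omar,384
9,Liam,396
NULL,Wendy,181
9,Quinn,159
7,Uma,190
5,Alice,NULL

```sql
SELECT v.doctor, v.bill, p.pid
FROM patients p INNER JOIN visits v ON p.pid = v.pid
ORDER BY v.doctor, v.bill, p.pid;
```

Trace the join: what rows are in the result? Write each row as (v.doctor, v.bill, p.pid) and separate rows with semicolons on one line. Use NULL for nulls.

INNER JOIN keeps only pairs where the ON condition holds.
Matching on p.pid = v.pid. A NULL in a compared column never satisfies the condition.
- p[0] pid=9 → 2 match(es) in v → 2 row(s).
- p[1] pid=9 → 2 match(es) in v → 2 row(s).
- p[2] pid=9 → 2 match(es) in v → 2 row(s).
- p[3] pid=3 → no match; dropped.
- p[4] pid=2 → no match; dropped.
- p[5] pid=3 → no match; dropped.
- p[6] pid=NULL → no match; dropped.
- p[7] pid=4 → 1 match(es) in v → 1 row(s).
After projecting and ordering:
v.doctor | v.bill | p.pid
Liam | 396 | 9
Liam | 396 | 9
Liam | 396 | 9
Omar | 384 | 4
Quinn | 159 | 9
Quinn | 159 | 9
Quinn | 159 | 9

(Liam, 396, 9); (Liam, 396, 9); (Liam, 396, 9); (Omar, 384, 4); (Quinn, 159, 9); (Quinn, 159, 9); (Quinn, 159, 9)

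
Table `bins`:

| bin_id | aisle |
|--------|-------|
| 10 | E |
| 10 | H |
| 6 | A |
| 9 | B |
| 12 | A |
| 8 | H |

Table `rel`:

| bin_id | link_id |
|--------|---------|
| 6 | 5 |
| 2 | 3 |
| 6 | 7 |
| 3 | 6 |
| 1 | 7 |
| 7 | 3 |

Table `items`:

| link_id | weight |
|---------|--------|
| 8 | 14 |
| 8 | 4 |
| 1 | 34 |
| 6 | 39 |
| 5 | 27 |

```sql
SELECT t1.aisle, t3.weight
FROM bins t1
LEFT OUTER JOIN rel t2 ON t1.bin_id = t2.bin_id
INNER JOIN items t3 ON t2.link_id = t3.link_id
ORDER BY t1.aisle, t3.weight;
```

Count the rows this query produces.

1

Step 1 — t1 LEFT JOIN t2 on bin_id → 7 row(s).
Then INNER JOIN `items t3` on link_id: keep only rows whose t2.link_id appears in t3.
Result: 1 row(s).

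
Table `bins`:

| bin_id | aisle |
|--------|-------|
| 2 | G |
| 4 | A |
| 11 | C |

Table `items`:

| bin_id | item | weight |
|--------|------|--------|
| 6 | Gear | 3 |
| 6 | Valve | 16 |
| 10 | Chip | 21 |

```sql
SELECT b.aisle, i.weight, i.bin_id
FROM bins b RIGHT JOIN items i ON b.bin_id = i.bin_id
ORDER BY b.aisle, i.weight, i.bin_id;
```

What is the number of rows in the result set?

3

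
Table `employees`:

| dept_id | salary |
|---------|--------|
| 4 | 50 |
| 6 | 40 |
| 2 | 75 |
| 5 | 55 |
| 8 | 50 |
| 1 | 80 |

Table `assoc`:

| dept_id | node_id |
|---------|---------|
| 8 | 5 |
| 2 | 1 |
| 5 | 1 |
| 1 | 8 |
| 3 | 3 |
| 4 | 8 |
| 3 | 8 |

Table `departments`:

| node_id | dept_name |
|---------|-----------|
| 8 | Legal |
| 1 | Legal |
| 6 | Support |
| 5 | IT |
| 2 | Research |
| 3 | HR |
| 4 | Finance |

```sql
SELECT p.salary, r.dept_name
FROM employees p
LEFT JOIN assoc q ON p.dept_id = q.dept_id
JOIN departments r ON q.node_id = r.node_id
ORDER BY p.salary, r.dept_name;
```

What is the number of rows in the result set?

5

Evaluate left to right. First `employees p LEFT JOIN assoc q` on dept_id: 6 row(s).
Then INNER JOIN `departments r` on node_id: keep only rows whose q.node_id appears in r.
Result: 5 row(s).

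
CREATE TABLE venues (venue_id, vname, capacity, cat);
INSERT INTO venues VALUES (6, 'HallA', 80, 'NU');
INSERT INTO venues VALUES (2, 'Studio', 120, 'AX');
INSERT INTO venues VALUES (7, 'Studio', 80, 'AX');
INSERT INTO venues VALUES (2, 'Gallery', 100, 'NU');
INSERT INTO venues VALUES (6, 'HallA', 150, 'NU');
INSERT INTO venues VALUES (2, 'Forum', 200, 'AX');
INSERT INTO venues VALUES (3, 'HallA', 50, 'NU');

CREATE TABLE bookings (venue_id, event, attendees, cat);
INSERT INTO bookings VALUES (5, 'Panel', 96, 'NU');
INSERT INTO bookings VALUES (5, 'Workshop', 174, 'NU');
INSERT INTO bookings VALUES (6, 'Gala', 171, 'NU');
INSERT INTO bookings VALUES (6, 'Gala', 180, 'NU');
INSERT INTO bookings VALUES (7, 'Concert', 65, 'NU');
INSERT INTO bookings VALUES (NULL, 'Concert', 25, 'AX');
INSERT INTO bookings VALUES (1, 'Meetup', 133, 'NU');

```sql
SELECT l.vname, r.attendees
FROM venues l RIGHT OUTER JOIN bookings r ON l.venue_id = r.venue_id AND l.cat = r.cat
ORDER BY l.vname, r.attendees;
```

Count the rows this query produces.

9

RIGHT JOIN keeps every row from `bookings`; unmatched rows get NULL for `venues`'s columns.
Matching on l.venue_id = r.venue_id AND l.cat = r.cat. A NULL in a compared column never satisfies the condition.
Matched pairs: 4; unmatched r rows kept: 5.
Total: 4 matched + 5 padded = 9 rows.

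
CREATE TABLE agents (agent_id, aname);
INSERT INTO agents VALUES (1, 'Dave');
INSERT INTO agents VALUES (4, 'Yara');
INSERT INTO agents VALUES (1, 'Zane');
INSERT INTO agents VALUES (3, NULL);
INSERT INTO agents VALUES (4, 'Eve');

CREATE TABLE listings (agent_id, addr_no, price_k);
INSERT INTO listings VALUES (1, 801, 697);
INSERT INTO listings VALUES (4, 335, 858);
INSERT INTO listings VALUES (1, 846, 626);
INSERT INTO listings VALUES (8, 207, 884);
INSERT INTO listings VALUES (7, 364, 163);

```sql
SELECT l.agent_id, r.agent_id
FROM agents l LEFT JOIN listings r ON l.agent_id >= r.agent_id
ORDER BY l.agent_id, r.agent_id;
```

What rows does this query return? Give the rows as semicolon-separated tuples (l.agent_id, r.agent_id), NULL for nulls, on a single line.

(1, 1); (1, 1); (1, 1); (1, 1); (3, 1); (3, 1); (4, 1); (4, 1); (4, 1); (4, 1); (4, 4); (4, 4)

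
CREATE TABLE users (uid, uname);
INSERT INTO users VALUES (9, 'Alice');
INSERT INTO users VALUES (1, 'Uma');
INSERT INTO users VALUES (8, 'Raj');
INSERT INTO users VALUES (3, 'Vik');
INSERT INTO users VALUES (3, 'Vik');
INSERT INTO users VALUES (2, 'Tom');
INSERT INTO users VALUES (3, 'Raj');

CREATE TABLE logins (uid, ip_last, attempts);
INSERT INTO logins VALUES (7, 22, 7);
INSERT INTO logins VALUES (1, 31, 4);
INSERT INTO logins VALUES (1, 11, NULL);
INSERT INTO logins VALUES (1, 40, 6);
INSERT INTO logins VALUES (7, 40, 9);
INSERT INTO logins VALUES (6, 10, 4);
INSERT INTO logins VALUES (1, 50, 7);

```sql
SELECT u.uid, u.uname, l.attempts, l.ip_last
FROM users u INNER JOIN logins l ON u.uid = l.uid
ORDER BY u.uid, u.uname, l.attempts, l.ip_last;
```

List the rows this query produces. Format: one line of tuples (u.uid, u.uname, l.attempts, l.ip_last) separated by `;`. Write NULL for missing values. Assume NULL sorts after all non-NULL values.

(1, Uma, 4, 31); (1, Uma, 6, 40); (1, Uma, 7, 50); (1, Uma, NULL, 11)

INNER JOIN keeps only pairs where the ON condition holds.
Matching on u.uid = l.uid.
- u row (uid=9): no match → dropped.
- u row (uid=1): matches 4 l row(s) → 4 output row(s).
- u row (uid=8): no match → dropped.
- u row (uid=3): no match → dropped.
- u row (uid=3): no match → dropped.
- u row (uid=2): no match → dropped.
- u row (uid=3): no match → dropped.
After projecting and ordering:
u.uid | u.uname | l.attempts | l.ip_last
1 | Uma | 4 | 31
1 | Uma | 6 | 40
1 | Uma | 7 | 50
1 | Uma | NULL | 11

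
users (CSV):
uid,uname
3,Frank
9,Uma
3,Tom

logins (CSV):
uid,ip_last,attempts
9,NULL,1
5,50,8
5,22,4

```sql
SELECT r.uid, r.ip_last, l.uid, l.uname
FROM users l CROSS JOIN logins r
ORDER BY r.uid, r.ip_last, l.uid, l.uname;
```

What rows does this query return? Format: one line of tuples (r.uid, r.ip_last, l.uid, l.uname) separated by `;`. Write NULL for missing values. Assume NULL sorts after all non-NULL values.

(5, 22, 3, Frank); (5, 22, 3, Tom); (5, 22, 9, Uma); (5, 50, 3, Frank); (5, 50, 3, Tom); (5, 50, 9, Uma); (9, NULL, 3, Frank); (9, NULL, 3, Tom); (9, NULL, 9, Uma)

CROSS JOIN pairs every row of `users` with every row of `logins`: 3 × 3 = 9 rows.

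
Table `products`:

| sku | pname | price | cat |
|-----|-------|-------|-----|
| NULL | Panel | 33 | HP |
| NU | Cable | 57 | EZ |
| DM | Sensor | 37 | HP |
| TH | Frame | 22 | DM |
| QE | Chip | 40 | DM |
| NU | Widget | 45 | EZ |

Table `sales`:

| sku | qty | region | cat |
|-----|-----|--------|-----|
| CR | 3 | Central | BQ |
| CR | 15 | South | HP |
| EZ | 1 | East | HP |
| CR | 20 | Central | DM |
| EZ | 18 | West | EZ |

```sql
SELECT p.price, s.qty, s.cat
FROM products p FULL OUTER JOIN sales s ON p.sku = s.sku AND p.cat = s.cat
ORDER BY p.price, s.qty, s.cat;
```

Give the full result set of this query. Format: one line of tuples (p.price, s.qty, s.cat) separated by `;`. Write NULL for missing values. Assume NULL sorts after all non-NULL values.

FULL OUTER JOIN keeps every row from both sides; unmatched rows get NULL for the other side's columns.
Matching on p.sku = s.sku AND p.cat = s.cat. A NULL in a compared column never satisfies the condition.
- p[0] sku=NULL, cat=HP → no match; kept with NULLs on the s side.
- p[1] sku=NU, cat=EZ → no match; kept with NULLs on the s side.
- p[2] sku=DM, cat=HP → no match; kept with NULLs on the s side.
- p[3] sku=TH, cat=DM → no match; kept with NULLs on the s side.
- p[4] sku=QE, cat=DM → no match; kept with NULLs on the s side.
- p[5] sku=NU, cat=EZ → no match; kept with NULLs on the s side.
- plus 5 unmatched s row(s), each kept with NULL p columns.

(22, NULL, NULL); (33, NULL, NULL); (37, NULL, NULL); (40, NULL, NULL); (45, NULL, NULL); (57, NULL, NULL); (NULL, 1, HP); (NULL, 3, BQ); (NULL, 15, HP); (NULL, 18, EZ); (NULL, 20, DM)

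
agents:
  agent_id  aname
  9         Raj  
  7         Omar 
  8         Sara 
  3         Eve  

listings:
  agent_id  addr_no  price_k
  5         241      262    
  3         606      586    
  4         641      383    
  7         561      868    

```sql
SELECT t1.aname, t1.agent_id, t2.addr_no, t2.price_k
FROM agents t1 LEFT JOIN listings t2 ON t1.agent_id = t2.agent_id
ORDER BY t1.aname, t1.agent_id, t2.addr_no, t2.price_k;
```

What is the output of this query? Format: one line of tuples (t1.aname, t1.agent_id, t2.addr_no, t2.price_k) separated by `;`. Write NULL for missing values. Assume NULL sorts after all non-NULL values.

LEFT JOIN keeps every row from `agents`; unmatched rows get NULL for `listings`'s columns.
Matching on t1.agent_id = t2.agent_id.
- t1[0] agent_id=9 → no match; kept with NULLs on the t2 side.
- t1[1] agent_id=7 → 1 match(es) in t2 → 1 row(s).
- t1[2] agent_id=8 → no match; kept with NULLs on the t2 side.
- t1[3] agent_id=3 → 1 match(es) in t2 → 1 row(s).
After projecting and ordering:
t1.aname | t1.agent_id | t2.addr_no | t2.price_k
Eve | 3 | 606 | 586
Omar | 7 | 561 | 868
Raj | 9 | NULL | NULL
Sara | 8 | NULL | NULL

(Eve, 3, 606, 586); (Omar, 7, 561, 868); (Raj, 9, NULL, NULL); (Sara, 8, NULL, NULL)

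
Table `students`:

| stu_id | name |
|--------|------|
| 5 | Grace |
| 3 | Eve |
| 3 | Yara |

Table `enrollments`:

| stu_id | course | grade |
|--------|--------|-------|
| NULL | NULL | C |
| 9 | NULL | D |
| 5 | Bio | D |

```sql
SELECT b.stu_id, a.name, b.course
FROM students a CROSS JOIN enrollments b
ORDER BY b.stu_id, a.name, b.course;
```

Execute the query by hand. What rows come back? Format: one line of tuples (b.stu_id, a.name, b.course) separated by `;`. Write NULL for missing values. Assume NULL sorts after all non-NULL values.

(5, Eve, Bio); (5, Grace, Bio); (5, Yara, Bio); (9, Eve, NULL); (9, Grace, NULL); (9, Yara, NULL); (NULL, Eve, NULL); (NULL, Grace, NULL); (NULL, Yara, NULL)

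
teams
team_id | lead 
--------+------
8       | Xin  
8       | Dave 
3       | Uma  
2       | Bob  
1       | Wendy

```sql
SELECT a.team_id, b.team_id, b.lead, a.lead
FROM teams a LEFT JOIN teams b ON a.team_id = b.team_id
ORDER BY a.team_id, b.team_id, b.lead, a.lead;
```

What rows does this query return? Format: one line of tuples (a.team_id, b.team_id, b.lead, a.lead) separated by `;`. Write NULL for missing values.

(1, 1, Wendy, Wendy); (2, 2, Bob, Bob); (3, 3, Uma, Uma); (8, 8, Dave, Dave); (8, 8, Dave, Xin); (8, 8, Xin, Dave); (8, 8, Xin, Xin)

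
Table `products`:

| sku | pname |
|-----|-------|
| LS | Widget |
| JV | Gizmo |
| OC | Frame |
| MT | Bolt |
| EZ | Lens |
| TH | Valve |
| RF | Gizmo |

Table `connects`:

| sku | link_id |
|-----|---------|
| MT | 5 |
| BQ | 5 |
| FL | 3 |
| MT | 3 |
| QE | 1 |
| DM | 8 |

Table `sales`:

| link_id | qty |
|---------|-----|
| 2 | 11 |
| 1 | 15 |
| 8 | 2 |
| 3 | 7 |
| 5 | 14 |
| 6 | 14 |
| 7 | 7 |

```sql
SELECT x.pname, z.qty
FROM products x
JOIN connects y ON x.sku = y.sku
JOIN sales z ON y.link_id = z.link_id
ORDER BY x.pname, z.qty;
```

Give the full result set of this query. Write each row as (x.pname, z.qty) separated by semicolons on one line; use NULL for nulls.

(Bolt, 7); (Bolt, 14)

Step 1 — x INNER JOIN y on sku → 2 row(s).
Then INNER JOIN `sales z` on link_id: keep only rows whose y.link_id appears in z.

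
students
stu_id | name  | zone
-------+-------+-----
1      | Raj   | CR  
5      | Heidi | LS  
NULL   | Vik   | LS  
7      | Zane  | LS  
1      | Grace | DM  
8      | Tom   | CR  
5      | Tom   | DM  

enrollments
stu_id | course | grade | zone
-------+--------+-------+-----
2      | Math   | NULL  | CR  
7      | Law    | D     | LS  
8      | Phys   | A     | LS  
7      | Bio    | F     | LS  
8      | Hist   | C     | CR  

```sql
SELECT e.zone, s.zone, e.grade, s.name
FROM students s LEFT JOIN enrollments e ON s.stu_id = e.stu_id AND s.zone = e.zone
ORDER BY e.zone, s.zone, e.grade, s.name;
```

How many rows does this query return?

8

LEFT JOIN keeps every row from `students`; unmatched rows get NULL for `enrollments`'s columns.
Matching on s.stu_id = e.stu_id AND s.zone = e.zone. A NULL in a compared column never satisfies the condition.
Matched pairs: 3; unmatched s rows kept: 5.
Total: 3 matched + 5 padded = 8 rows.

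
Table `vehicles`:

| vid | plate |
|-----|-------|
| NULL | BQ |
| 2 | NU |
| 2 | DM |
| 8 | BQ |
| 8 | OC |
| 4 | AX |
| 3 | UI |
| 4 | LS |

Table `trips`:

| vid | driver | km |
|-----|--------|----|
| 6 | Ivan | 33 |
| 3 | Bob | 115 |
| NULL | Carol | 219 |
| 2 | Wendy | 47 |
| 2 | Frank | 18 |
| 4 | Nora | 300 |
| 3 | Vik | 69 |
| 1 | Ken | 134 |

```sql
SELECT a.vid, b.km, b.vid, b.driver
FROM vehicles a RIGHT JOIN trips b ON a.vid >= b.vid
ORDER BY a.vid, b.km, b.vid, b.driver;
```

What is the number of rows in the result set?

38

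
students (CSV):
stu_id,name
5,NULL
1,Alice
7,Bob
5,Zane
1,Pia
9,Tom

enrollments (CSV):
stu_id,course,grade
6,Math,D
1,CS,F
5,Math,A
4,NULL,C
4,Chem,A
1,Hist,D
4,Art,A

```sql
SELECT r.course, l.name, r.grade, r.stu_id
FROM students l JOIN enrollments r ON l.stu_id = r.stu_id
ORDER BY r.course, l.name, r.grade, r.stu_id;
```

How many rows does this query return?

6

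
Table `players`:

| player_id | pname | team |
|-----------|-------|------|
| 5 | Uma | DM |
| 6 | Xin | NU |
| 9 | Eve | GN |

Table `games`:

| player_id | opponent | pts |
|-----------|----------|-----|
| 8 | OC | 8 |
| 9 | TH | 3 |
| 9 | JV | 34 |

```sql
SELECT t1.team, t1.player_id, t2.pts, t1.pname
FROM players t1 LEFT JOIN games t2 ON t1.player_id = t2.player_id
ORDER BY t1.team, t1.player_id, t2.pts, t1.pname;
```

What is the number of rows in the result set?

LEFT JOIN keeps every row from `players`; unmatched rows get NULL for `games`'s columns.
Matching on t1.player_id = t2.player_id.
- t1 (player_id=5) has no partner → padded with NULL.
- t1 (player_id=6) has no partner → padded with NULL.
- t1 (player_id=9) pairs with 2 row(s) of t2.
Total: 2 matched + 2 padded = 4 rows.

4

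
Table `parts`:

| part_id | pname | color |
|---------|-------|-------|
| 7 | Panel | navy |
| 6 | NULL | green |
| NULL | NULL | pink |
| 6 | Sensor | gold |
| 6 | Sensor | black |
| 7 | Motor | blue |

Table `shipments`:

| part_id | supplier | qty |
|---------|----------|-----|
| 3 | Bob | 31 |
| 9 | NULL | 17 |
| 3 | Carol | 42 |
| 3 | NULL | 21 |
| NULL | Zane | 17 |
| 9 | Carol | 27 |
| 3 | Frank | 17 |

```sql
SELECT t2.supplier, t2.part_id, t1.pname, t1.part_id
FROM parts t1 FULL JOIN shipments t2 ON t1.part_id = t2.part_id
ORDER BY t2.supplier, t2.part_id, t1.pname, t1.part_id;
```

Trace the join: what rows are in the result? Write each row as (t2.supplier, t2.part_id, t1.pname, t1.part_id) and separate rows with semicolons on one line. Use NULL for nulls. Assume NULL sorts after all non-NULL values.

(Bob, 3, NULL, NULL); (Carol, 3, NULL, NULL); (Carol, 9, NULL, NULL); (Frank, 3, NULL, NULL); (Zane, NULL, NULL, NULL); (NULL, 3, NULL, NULL); (NULL, 9, NULL, NULL); (NULL, NULL, Motor, 7); (NULL, NULL, Panel, 7); (NULL, NULL, Sensor, 6); (NULL, NULL, Sensor, 6); (NULL, NULL, NULL, 6); (NULL, NULL, NULL, NULL)

FULL OUTER JOIN keeps every row from both sides; unmatched rows get NULL for the other side's columns.
Matching on t1.part_id = t2.part_id. A NULL in a compared column never satisfies the condition.
- t1 row (part_id=7): no match → kept, t2 columns NULL.
- t1 row (part_id=6): no match → kept, t2 columns NULL.
- t1 row (part_id=NULL): no match → kept, t2 columns NULL.
- t1 row (part_id=6): no match → kept, t2 columns NULL.
- t1 row (part_id=6): no match → kept, t2 columns NULL.
- t1 row (part_id=7): no match → kept, t2 columns NULL.
- plus 7 unmatched t2 row(s), each kept with NULL t1 columns.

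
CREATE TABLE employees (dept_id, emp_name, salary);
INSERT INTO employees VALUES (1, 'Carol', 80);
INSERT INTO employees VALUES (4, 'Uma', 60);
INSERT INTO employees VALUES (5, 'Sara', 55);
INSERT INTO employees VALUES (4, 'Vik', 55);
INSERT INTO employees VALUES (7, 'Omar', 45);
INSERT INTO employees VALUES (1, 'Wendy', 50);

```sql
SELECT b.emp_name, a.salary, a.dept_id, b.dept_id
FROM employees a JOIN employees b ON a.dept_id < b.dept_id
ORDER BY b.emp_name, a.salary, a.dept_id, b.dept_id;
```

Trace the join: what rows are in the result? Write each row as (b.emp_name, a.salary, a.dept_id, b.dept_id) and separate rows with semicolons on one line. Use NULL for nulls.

(Omar, 50, 1, 7); (Omar, 55, 4, 7); (Omar, 55, 5, 7); (Omar, 60, 4, 7); (Omar, 80, 1, 7); (Sara, 50, 1, 5); (Sara, 55, 4, 5); (Sara, 60, 4, 5); (Sara, 80, 1, 5); (Uma, 50, 1, 4); (Uma, 80, 1, 4); (Vik, 50, 1, 4); (Vik, 80, 1, 4)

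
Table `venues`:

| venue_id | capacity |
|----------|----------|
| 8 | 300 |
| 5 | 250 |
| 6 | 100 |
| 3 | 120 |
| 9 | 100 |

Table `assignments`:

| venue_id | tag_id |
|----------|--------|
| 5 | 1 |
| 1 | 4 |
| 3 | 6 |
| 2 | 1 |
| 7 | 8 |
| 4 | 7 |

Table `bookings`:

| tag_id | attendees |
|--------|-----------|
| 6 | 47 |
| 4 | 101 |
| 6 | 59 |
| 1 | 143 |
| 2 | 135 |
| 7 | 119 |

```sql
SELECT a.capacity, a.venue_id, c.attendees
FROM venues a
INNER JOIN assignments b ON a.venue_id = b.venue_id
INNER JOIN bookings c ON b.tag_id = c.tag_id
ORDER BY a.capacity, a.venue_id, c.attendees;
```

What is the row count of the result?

Joins associate left-to-right: venues INNER JOIN assignments on venue_id gives 2 intermediate row(s).
Then INNER JOIN `bookings c` on tag_id: keep only rows whose b.tag_id appears in c.
Result: 3 row(s).

3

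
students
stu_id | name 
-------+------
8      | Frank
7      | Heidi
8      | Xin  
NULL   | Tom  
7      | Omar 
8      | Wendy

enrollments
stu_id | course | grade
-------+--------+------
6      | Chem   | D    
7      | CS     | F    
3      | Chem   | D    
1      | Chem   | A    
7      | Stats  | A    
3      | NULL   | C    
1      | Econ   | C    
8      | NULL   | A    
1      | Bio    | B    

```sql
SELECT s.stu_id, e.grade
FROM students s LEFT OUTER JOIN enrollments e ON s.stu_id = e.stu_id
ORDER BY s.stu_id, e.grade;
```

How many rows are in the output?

8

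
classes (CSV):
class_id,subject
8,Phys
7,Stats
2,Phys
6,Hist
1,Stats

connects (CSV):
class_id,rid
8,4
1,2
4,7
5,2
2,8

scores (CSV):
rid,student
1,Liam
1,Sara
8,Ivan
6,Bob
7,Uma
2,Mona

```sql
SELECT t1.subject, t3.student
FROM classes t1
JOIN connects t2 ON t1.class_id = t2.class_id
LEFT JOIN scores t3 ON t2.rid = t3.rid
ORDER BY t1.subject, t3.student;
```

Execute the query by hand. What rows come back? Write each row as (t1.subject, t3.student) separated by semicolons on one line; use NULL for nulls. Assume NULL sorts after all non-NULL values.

Evaluate left to right. First `classes t1 INNER JOIN connects t2` on class_id: 3 row(s).
Then LEFT JOIN `scores t3` on rid: each of those 3 rows is kept; rows whose t2.rid has no match in t3 get NULL for t3's columns.

(Phys, Ivan); (Phys, NULL); (Stats, Mona)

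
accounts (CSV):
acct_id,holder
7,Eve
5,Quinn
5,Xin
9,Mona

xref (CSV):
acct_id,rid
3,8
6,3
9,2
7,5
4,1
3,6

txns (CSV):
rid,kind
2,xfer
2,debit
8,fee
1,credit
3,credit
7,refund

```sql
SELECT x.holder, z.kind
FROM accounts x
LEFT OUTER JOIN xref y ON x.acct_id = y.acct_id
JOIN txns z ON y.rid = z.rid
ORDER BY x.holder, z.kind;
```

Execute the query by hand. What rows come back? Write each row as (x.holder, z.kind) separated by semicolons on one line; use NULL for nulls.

Step 1 — x LEFT JOIN y on acct_id → 4 row(s).
Then INNER JOIN `txns z` on rid: keep only rows whose y.rid appears in z.

(Mona, debit); (Mona, xfer)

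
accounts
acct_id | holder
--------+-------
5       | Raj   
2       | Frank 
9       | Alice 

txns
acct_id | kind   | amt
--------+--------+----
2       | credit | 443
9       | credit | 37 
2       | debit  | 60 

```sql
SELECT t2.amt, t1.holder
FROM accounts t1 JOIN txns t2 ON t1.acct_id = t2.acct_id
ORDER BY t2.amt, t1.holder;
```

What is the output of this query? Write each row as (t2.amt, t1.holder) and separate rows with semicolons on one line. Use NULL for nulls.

INNER JOIN keeps only pairs where the ON condition holds.
Matching on t1.acct_id = t2.acct_id.
- t1[0] acct_id=5 → no match; dropped.
- t1[1] acct_id=2 → 2 match(es) in t2 → 2 row(s).
- t1[2] acct_id=9 → 1 match(es) in t2 → 1 row(s).
After projecting and ordering:
t2.amt | t1.holder
37 | Alice
60 | Frank
443 | Frank

(37, Alice); (60, Frank); (443, Frank)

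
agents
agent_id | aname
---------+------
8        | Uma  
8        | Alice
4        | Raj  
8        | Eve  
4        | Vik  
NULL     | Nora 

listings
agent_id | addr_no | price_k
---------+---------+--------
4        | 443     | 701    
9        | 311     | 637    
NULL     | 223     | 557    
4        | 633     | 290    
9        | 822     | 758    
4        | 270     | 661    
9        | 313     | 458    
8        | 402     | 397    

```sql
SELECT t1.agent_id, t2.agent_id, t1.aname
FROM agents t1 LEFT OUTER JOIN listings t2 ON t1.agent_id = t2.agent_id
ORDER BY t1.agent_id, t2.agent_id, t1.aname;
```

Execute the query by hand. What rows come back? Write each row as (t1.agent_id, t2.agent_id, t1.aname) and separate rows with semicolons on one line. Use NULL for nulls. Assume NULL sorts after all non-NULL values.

(4, 4, Raj); (4, 4, Raj); (4, 4, Raj); (4, 4, Vik); (4, 4, Vik); (4, 4, Vik); (8, 8, Alice); (8, 8, Eve); (8, 8, Uma); (NULL, NULL, Nora)

LEFT JOIN keeps every row from `agents`; unmatched rows get NULL for `listings`'s columns.
Matching on t1.agent_id = t2.agent_id. A NULL in a compared column never satisfies the condition.
Matched pairs: 9; unmatched t1 rows kept: 1.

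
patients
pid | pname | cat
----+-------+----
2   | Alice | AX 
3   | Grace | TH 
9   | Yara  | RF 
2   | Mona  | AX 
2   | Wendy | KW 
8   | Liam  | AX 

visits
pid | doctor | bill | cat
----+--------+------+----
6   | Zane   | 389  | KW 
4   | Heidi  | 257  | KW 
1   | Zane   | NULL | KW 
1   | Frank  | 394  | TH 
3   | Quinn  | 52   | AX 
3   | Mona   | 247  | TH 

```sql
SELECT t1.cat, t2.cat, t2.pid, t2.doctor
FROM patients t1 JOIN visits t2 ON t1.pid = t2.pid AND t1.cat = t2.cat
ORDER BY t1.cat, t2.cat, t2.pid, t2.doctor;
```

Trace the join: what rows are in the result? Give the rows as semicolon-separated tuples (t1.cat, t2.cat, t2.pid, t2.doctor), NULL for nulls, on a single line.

INNER JOIN keeps only pairs where the ON condition holds.
Matching on t1.pid = t2.pid AND t1.cat = t2.cat.
- t1 (pid=2, cat=AX) has no partner → excluded.
- t1 (pid=3, cat=TH) pairs with 1 row(s) of t2.
- t1 (pid=9, cat=RF) has no partner → excluded.
- t1 (pid=2, cat=AX) has no partner → excluded.
- t1 (pid=2, cat=KW) has no partner → excluded.
- t1 (pid=8, cat=AX) has no partner → excluded.
After projecting and ordering:
t1.cat | t2.cat | t2.pid | t2.doctor
TH | TH | 3 | Mona

(TH, TH, 3, Mona)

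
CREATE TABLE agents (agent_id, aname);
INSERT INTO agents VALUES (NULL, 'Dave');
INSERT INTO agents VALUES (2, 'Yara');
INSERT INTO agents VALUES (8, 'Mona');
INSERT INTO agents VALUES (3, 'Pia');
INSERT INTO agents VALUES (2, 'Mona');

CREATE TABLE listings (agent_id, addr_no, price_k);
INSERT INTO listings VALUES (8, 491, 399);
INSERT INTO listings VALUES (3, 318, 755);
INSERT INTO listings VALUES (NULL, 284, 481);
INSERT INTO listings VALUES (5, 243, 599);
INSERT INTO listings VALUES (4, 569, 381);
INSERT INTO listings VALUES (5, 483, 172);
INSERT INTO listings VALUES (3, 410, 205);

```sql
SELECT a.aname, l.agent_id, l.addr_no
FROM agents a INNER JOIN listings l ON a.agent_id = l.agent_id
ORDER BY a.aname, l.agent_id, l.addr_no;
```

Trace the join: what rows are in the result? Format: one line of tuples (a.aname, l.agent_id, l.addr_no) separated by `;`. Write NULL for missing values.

INNER JOIN keeps only pairs where the ON condition holds.
Matching on a.agent_id = l.agent_id. A NULL in a compared column never satisfies the condition.
Matched pairs: 3.

(Mona, 8, 491); (Pia, 3, 318); (Pia, 3, 410)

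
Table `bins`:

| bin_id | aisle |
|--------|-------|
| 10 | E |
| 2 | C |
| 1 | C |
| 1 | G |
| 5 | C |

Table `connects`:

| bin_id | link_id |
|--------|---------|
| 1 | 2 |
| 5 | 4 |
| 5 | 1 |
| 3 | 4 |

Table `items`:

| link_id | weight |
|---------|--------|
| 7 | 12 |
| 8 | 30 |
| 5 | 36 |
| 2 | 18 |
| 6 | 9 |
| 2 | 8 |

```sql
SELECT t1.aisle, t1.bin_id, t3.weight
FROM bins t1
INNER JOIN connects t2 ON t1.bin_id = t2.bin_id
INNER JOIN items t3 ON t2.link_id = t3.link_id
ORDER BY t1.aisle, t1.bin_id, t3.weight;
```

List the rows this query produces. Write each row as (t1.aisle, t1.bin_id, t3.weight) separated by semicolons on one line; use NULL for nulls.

Joins associate left-to-right: bins INNER JOIN connects on bin_id gives 4 intermediate row(s).
Then INNER JOIN `items t3` on link_id: keep only rows whose t2.link_id appears in t3.

(C, 1, 8); (C, 1, 18); (G, 1, 8); (G, 1, 18)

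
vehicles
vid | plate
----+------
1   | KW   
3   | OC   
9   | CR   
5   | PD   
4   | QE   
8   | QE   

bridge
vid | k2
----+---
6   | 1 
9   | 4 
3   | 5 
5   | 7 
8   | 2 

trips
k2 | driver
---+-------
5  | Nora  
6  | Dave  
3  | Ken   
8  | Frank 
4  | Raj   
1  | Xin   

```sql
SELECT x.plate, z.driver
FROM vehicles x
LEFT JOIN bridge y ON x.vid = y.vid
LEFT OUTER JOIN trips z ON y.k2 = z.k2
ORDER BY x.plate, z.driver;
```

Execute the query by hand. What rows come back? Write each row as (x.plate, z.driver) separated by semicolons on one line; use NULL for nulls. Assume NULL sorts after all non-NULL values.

Joins associate left-to-right: vehicles LEFT JOIN bridge on vid gives 6 intermediate row(s).
Then LEFT JOIN `trips z` on k2: each of those 6 rows is kept; rows whose y.k2 has no match in z get NULL for z's columns.

(CR, Raj); (KW, NULL); (OC, Nora); (PD, NULL); (QE, NULL); (QE, NULL)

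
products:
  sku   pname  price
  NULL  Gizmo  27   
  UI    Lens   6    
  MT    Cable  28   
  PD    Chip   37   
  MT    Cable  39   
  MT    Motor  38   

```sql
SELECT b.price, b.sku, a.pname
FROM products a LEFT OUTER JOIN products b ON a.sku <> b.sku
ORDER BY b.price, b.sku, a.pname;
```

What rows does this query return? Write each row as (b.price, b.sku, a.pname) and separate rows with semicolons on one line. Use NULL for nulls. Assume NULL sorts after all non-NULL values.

(6, UI, Cable); (6, UI, Cable); (6, UI, Chip); (6, UI, Motor); (28, MT, Chip); (28, MT, Lens); (37, PD, Cable); (37, PD, Cable); (37, PD, Lens); (37, PD, Motor); (38, MT, Chip); (38, MT, Lens); (39, MT, Chip); (39, MT, Lens); (NULL, NULL, Gizmo)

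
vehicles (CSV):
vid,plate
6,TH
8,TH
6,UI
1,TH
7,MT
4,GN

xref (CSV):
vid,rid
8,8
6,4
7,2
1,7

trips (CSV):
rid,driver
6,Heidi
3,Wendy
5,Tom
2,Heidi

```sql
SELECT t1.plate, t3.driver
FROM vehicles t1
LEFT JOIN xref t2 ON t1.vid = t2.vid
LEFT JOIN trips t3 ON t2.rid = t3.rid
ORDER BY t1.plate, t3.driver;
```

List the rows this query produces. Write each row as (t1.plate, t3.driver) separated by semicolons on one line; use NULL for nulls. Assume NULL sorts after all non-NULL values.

Step 1 — t1 LEFT JOIN t2 on vid → 6 row(s).
Then LEFT JOIN `trips t3` on rid: each of those 6 rows is kept; rows whose t2.rid has no match in t3 get NULL for t3's columns.

(GN, NULL); (MT, Heidi); (TH, NULL); (TH, NULL); (TH, NULL); (UI, NULL)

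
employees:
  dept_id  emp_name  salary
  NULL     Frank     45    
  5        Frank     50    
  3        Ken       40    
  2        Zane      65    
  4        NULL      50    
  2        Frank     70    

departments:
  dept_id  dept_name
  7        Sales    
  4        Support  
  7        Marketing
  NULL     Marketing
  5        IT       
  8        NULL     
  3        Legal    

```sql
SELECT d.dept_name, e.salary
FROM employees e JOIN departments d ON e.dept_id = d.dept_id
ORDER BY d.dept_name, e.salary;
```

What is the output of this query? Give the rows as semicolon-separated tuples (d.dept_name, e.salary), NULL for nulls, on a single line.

(IT, 50); (Legal, 40); (Support, 50)

INNER JOIN keeps only pairs where the ON condition holds.
Matching on e.dept_id = d.dept_id. A NULL in a compared column never satisfies the condition.
- dept_id=NULL: no matching d row, dropped.
- dept_id=5: 1 matching d row(s), so 1 row(s) emitted.
- dept_id=3: 1 matching d row(s), so 1 row(s) emitted.
- dept_id=2: no matching d row, dropped.
- dept_id=4: 1 matching d row(s), so 1 row(s) emitted.
- dept_id=2: no matching d row, dropped.
After projecting and ordering:
d.dept_name | e.salary
IT | 50
Legal | 40
Support | 50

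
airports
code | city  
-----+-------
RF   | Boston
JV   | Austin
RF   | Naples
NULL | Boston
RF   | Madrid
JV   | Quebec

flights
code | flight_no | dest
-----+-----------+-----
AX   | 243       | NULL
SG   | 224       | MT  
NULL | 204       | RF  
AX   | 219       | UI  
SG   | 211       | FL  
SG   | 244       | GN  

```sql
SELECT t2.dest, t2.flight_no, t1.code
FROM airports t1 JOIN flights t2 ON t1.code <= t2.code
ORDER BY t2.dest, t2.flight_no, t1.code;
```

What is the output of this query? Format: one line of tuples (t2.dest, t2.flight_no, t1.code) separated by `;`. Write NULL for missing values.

(FL, 211, JV); (FL, 211, JV); (FL, 211, RF); (FL, 211, RF); (FL, 211, RF); (GN, 244, JV); (GN, 244, JV); (GN, 244, RF); (GN, 244, RF); (GN, 244, RF); (MT, 224, JV); (MT, 224, JV); (MT, 224, RF); (MT, 224, RF); (MT, 224, RF)

INNER JOIN keeps only pairs where the ON condition holds.
Matching on t1.code <= t2.code. A NULL in a compared column never satisfies the condition.
- t1 (code=RF) pairs with 3 row(s) of t2.
- t1 (code=JV) pairs with 3 row(s) of t2.
- t1 (code=RF) pairs with 3 row(s) of t2.
- t1 (code=NULL) has no partner → excluded.
- t1 (code=RF) pairs with 3 row(s) of t2.
- t1 (code=JV) pairs with 3 row(s) of t2.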